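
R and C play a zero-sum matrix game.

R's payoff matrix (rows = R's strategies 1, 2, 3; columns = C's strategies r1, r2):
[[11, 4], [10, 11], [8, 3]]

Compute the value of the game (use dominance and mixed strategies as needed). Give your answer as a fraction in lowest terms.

Row 3 is strictly dominated by row 1, so R never plays it.
The remaining 2×2 game on (1, 2) × (r1, r2) has no saddle point. Let R play 1 with probability p; indifference gives 11p + 10(1−p) = 4p + 11(1−p), so p = 1/8.
Similarly C's optimal q on r1 is 7/8, and the value is 11·(7/8) + (4)·(1/8) = 81/8.

81/8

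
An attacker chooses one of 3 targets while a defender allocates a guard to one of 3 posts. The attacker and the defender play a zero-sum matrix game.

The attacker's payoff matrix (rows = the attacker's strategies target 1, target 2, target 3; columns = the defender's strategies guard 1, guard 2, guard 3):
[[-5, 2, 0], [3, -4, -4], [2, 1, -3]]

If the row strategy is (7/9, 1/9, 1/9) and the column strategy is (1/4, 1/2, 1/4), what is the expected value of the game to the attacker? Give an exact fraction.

-5/12

Against (1/4, 1/2, 1/4), each row's expected payoff is target 1: -1/4; target 2: -9/4; target 3: 1/4.
Taking the (7/9, 1/9, 1/9)-weighted average: (7/9)·(-1/4) + (1/9)·(-9/4) + (1/9)·(1/4) = -5/12.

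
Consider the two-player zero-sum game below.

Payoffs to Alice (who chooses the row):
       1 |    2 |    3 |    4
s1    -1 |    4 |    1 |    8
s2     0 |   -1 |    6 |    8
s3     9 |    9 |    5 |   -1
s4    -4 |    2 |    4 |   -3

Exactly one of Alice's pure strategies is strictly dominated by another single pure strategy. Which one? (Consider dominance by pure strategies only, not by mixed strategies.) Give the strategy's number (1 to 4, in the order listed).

4

Compare s4 with s3: 9 > -4, 9 > 2, 5 > 4, -1 > -3.
So s3 strictly dominates s4 for Alice; s4 is strictly dominated.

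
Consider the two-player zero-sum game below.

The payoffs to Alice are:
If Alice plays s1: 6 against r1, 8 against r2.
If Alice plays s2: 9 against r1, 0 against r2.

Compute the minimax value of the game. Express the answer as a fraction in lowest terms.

72/11

Row minima are 6 and 0, so Alice's maximin is 6; column maxima are 9 and 8, so Bob's minimax is 8. These differ, so the equilibrium is in mixed strategies.
Let Alice play s1 with probability p. Bob is indifferent when 6p + 9(1−p) = 8p, giving p = 9/11.
Let Bob play r1 with probability q. Alice is indifferent when 6q + 8(1−q) = 9q, giving q = 8/11.
The value is 6·(8/11) + (8)·(3/11) = 72/11.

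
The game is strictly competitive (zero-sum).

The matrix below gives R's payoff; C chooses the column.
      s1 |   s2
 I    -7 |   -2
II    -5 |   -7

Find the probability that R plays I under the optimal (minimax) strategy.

2/7

Row minima are -7 and -7, so R's maximin is -7; column maxima are -5 and -2, so C's minimax is -5. These differ, so the equilibrium is in mixed strategies.
Let R play I with probability p. C is indifferent when −7p − 5(1−p) = −2p − 7(1−p), giving p = 2/7.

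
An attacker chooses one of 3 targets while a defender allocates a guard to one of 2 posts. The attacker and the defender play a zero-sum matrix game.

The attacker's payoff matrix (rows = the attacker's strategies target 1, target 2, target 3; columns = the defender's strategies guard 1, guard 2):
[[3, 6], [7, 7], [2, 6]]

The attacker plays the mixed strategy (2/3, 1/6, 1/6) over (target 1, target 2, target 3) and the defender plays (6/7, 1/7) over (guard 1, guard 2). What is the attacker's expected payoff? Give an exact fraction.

Against (6/7, 1/7), each row's expected payoff is target 1: 24/7; target 2: 7; target 3: 18/7.
Taking the (2/3, 1/6, 1/6)-weighted average: (2/3)·(24/7) + (1/6)·(7) + (1/6)·(18/7) = 163/42.

163/42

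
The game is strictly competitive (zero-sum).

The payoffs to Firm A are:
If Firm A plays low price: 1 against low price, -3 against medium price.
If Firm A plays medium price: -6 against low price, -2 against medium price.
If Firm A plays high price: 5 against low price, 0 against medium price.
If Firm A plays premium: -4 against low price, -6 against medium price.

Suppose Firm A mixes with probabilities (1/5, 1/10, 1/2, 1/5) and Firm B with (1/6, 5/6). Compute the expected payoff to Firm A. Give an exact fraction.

Against (1/6, 5/6), each row's expected payoff is low price: -7/3; medium price: -8/3; high price: 5/6; premium: -17/3.
Taking the (1/5, 1/10, 1/2, 1/5)-weighted average: (1/5)·(-7/3) + (1/10)·(-8/3) + (1/2)·(5/6) + (1/5)·(-17/3) = -29/20.

-29/20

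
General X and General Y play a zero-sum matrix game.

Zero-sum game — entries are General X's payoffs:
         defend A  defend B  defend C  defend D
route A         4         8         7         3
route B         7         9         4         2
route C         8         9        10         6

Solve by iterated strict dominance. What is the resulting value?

6

Column defend A is strictly dominated by defend D for General Y (3<4, 2<7, 6<8); eliminate defend A.
Row route A is strictly dominated by row route C (9>8, 10>7, 6>3); eliminate route A.
Column defend C is strictly dominated by defend D for General Y (2<4, 6<10); eliminate defend C.
Column defend B is strictly dominated by defend D for General Y (2<9, 6<9); eliminate defend B.
Row route B is strictly dominated by row route C (6>2); eliminate route B.
Only (route C, defend D) remains, with payoff 6.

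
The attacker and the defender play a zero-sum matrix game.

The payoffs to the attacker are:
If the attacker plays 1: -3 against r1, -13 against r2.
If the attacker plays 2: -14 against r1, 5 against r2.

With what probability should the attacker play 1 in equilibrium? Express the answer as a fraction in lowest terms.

Row minima are -13 and -14, so the attacker's maximin is -13; column maxima are -3 and 5, so the defender's minimax is -3. These differ, so the equilibrium is in mixed strategies.
Let the attacker play 1 with probability p. The defender is indifferent when −3p − 14(1−p) = −13p + 5(1−p), giving p = 19/29.

19/29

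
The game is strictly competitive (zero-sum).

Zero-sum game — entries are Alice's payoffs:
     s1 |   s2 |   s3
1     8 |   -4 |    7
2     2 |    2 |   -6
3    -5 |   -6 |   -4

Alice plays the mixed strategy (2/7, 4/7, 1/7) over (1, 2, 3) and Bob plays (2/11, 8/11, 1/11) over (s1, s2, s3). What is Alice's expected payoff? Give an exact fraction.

-24/77

Against (2/11, 8/11, 1/11), each row's expected payoff is 1: -9/11; 2: 14/11; 3: -62/11.
Taking the (2/7, 4/7, 1/7)-weighted average: (2/7)·(-9/11) + (4/7)·(14/11) + (1/7)·(-62/11) = -24/77.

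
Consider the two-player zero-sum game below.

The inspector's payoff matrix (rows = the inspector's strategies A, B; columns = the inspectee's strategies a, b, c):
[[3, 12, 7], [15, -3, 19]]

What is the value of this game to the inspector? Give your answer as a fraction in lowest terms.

7

Column c is strictly dominated by a for the inspectee (it gives the inspector more in every row).
The remaining 2×2 game on (A, B) × (a, b) has no saddle point. Let the inspector play A with probability p; indifference gives 3p + 15(1−p) = 12p − 3(1−p), so p = 2/3.
Similarly the inspectee's optimal q on a is 5/9, and the value is 3·(5/9) + (12)·(4/9) = 7.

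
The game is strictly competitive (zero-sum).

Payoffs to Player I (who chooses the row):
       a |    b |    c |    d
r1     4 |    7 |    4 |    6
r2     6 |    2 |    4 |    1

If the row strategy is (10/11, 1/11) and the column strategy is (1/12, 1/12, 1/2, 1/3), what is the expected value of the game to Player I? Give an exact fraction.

313/66

Against (1/12, 1/12, 1/2, 1/3), each row's expected payoff is r1: 59/12; r2: 3.
Taking the (10/11, 1/11)-weighted average: (10/11)·(59/12) + (1/11)·(3) = 313/66.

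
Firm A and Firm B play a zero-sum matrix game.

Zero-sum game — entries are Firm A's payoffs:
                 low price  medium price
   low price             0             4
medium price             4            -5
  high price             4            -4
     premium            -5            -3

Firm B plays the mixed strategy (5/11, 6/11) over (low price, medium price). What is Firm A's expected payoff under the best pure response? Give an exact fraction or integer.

low price: (0)·(5/11) + (4)·(6/11) = 24/11.
medium price: (4)·(5/11) + (-5)·(6/11) = -10/11.
high price: (4)·(5/11) + (-4)·(6/11) = -4/11.
premium: (-5)·(5/11) + (-3)·(6/11) = -43/11.
The best pure response is low price with expected payoff 24/11.

24/11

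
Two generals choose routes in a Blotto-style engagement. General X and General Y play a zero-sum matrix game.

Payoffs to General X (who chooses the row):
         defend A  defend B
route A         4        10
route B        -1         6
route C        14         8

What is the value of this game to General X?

Row route B is strictly dominated by row route A, so General X never plays it.
The remaining 2×2 game on (route A, route C) × (defend A, defend B) has no saddle point. Let General X play route A with probability p; indifference gives 4p + 14(1−p) = 10p + 8(1−p), so p = 1/2.
Similarly General Y's optimal q on defend A is 1/6, and the value is 4·(1/6) + (10)·(5/6) = 9.

9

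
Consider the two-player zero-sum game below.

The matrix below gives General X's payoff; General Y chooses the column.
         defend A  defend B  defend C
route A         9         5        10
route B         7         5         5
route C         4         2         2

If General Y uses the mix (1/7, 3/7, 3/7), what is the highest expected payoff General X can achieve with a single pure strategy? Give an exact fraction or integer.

54/7

route A: (9)·(1/7) + (5)·(3/7) + (10)·(3/7) = 54/7.
route B: (7)·(1/7) + (5)·(3/7) + (5)·(3/7) = 37/7.
route C: (4)·(1/7) + (2)·(3/7) + (2)·(3/7) = 16/7.
The best pure response is route A with expected payoff 54/7.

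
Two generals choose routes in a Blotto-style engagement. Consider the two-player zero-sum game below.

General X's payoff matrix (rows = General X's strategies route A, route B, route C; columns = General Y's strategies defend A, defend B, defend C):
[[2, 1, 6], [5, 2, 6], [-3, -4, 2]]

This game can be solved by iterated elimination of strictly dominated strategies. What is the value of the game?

2

Row route C is strictly dominated by row route A (2>-3, 1>-4, 6>2); eliminate route C.
Column defend C is strictly dominated by defend A for General Y (2<6, 5<6); eliminate defend C.
Column defend A is strictly dominated by defend B for General Y (1<2, 2<5); eliminate defend A.
Row route A is strictly dominated by row route B (2>1); eliminate route A.
Only (route B, defend B) remains, with payoff 2.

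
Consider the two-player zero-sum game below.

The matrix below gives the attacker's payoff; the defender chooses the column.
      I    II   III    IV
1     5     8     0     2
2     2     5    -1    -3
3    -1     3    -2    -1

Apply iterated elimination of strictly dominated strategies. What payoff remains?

0

Row 3 is strictly dominated by row 1 (5>-1, 8>3, 0>-2, 2>-1); eliminate 3.
Column II is strictly dominated by I for the defender (5<8, 2<5); eliminate II.
Column I is strictly dominated by III for the defender (0<5, -1<2); eliminate I.
Row 2 is strictly dominated by row 1 (0>-1, 2>-3); eliminate 2.
Column IV is strictly dominated by III for the defender (0<2); eliminate IV.
Only (1, III) remains, with payoff 0.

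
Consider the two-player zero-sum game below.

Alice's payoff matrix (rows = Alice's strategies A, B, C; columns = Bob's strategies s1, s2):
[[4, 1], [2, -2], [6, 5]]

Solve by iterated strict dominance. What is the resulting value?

Column s1 is strictly dominated by s2 for Bob (1<4, -2<2, 5<6); eliminate s1.
Row A is strictly dominated by row C (5>1); eliminate A.
Row B is strictly dominated by row C (5>-2); eliminate B.
Only (C, s2) remains, with payoff 5.

5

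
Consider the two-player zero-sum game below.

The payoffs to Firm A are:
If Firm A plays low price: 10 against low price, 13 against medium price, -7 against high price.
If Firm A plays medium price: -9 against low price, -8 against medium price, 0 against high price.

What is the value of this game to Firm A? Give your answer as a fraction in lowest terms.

-63/26

Column medium price is strictly dominated by low price for Firm B (it gives Firm A more in every row).
The remaining 2×2 game on (low price, medium price) × (low price, high price) has no saddle point. Let Firm A play low price with probability p; indifference gives 10p − 9(1−p) = −7p, so p = 9/26.
Similarly Firm B's optimal q on low price is 7/26, and the value is 10·(7/26) + (-7)·(19/26) = -63/26.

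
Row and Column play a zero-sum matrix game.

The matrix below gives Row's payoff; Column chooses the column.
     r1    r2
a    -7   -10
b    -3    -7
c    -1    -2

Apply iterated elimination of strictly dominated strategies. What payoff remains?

Column r1 is strictly dominated by r2 for Column (-10<-7, -7<-3, -2<-1); eliminate r1.
Row a is strictly dominated by row b (-7>-10); eliminate a.
Row b is strictly dominated by row c (-2>-7); eliminate b.
Only (c, r2) remains, with payoff -2.

-2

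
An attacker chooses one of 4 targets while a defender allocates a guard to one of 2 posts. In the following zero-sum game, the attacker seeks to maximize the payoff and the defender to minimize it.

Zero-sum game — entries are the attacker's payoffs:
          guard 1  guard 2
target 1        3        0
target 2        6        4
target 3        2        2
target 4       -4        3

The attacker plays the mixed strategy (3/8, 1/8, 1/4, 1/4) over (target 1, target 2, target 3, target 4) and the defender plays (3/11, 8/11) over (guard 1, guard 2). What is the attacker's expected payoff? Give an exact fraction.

145/88

Against (3/11, 8/11), each row's expected payoff is target 1: 9/11; target 2: 50/11; target 3: 2; target 4: 12/11.
Taking the (3/8, 1/8, 1/4, 1/4)-weighted average: (3/8)·(9/11) + (1/8)·(50/11) + (1/4)·(2) + (1/4)·(12/11) = 145/88.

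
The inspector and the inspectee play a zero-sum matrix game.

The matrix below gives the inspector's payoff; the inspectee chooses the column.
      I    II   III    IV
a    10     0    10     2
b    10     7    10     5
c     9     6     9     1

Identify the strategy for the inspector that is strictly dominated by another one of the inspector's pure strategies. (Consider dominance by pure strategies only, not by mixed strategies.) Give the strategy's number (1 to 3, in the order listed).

Compare c with b: 10 > 9, 7 > 6, 10 > 9, 5 > 1.
So b strictly dominates c for the inspector; c is strictly dominated.

3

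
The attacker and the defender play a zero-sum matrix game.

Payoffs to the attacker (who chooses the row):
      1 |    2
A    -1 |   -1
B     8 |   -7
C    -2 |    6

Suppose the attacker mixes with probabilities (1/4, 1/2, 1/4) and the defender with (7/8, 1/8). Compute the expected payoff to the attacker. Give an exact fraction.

41/16

Against (7/8, 1/8), each row's expected payoff is A: -1; B: 49/8; C: -1.
Taking the (1/4, 1/2, 1/4)-weighted average: (1/4)·(-1) + (1/2)·(49/8) + (1/4)·(-1) = 41/16.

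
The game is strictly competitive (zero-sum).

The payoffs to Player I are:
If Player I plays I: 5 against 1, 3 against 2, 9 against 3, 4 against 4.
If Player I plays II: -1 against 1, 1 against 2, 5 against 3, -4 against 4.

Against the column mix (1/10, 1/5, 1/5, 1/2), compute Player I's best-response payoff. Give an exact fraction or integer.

49/10

I: (5)·(1/10) + (3)·(1/5) + (9)·(1/5) + (4)·(1/2) = 49/10.
II: (-1)·(1/10) + (1)·(1/5) + (5)·(1/5) + (-4)·(1/2) = -9/10.
The best pure response is I with expected payoff 49/10.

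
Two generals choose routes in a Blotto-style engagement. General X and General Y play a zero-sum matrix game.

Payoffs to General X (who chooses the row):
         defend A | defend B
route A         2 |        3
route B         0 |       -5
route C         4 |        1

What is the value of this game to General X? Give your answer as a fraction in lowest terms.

5/2

Row route B is strictly dominated by row route C, so General X never plays it.
The remaining 2×2 game on (route A, route C) × (defend A, defend B) has no saddle point. Let General X play route A with probability p; indifference gives 2p + 4(1−p) = 3p + (1−p), so p = 3/4.
Similarly General Y's optimal q on defend A is 1/2, and the value is 2·(1/2) + (3)·(1/2) = 5/2.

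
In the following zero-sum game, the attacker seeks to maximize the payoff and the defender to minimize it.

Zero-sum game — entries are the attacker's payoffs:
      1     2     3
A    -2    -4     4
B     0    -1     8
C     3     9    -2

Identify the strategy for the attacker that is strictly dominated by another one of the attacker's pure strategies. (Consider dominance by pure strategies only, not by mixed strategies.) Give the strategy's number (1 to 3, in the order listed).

Compare A with B: 0 > -2, -1 > -4, 8 > 4.
So B strictly dominates A for the attacker; A is strictly dominated.

1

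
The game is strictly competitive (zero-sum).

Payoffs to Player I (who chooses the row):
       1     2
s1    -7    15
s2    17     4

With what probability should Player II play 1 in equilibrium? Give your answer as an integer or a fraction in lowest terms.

11/35

Row minima are -7 and 4, so Player I's maximin is 4; column maxima are 17 and 15, so Player II's minimax is 15. These differ, so the equilibrium is in mixed strategies.
Let Player II play 1 with probability q. Player I is indifferent when −7q + 15(1−q) = 17q + 4(1−q), giving q = 11/35.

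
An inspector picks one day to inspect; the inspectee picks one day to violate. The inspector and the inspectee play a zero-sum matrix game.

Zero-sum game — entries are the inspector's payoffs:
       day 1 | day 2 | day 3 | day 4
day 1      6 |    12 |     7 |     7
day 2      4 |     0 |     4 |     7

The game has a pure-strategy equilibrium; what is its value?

Row minima: 6, 0 → the inspector's maximin is 6.
Column maxima: 6, 12, 7, 7 → the inspectee's minimax is 6.
They coincide at (day 1, day 1), so the value is 6.

6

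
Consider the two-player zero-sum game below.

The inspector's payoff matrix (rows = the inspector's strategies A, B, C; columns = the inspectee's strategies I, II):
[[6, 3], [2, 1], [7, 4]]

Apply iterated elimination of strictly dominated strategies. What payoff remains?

Row B is strictly dominated by row A (6>2, 3>1); eliminate B.
Column I is strictly dominated by II for the inspectee (3<6, 4<7); eliminate I.
Row A is strictly dominated by row C (4>3); eliminate A.
Only (C, II) remains, with payoff 4.

4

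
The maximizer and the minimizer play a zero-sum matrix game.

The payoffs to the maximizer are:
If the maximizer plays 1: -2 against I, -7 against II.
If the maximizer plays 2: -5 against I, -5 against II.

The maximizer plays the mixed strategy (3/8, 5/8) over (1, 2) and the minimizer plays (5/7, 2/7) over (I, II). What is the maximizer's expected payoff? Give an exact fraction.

Against (5/7, 2/7), each row's expected payoff is 1: -24/7; 2: -5.
Taking the (3/8, 5/8)-weighted average: (3/8)·(-24/7) + (5/8)·(-5) = -247/56.

-247/56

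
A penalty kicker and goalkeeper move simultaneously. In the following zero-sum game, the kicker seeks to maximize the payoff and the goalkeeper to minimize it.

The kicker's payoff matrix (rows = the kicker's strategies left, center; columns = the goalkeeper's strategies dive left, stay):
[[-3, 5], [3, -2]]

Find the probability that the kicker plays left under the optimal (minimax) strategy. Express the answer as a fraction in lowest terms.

5/13

Row minima are -3 and -2, so the kicker's maximin is -2; column maxima are 3 and 5, so the goalkeeper's minimax is 3. These differ, so the equilibrium is in mixed strategies.
Let the kicker play left with probability p. The goalkeeper is indifferent when −3p + 3(1−p) = 5p − 2(1−p), giving p = 5/13.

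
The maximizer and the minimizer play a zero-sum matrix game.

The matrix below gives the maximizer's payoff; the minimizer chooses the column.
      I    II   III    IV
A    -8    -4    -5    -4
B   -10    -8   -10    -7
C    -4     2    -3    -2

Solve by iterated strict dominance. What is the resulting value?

-4

Row A is strictly dominated by row C (-4>-8, 2>-4, -3>-5, -2>-4); eliminate A.
Row B is strictly dominated by row C (-4>-10, 2>-8, -3>-10, -2>-7); eliminate B.
Column IV is strictly dominated by I for the minimizer (-4<-2); eliminate IV.
Column III is strictly dominated by I for the minimizer (-4<-3); eliminate III.
Column II is strictly dominated by I for the minimizer (-4<2); eliminate II.
Only (C, I) remains, with payoff -4.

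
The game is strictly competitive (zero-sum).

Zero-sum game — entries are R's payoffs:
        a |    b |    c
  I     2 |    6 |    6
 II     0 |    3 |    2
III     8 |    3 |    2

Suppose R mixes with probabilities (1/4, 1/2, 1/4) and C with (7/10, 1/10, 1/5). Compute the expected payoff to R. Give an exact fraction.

109/40

Against (7/10, 1/10, 1/5), each row's expected payoff is I: 16/5; II: 7/10; III: 63/10.
Taking the (1/4, 1/2, 1/4)-weighted average: (1/4)·(16/5) + (1/2)·(7/10) + (1/4)·(63/10) = 109/40.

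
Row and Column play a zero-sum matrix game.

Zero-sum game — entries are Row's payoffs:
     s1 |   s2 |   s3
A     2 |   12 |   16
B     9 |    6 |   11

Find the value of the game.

96/13

Column s3 is strictly dominated by s2 for Column (it gives Row more in every row).
The remaining 2×2 game on (A, B) × (s1, s2) has no saddle point. Let Row play A with probability p; indifference gives 2p + 9(1−p) = 12p + 6(1−p), so p = 3/13.
Similarly Column's optimal q on s1 is 6/13, and the value is 2·(6/13) + (12)·(7/13) = 96/13.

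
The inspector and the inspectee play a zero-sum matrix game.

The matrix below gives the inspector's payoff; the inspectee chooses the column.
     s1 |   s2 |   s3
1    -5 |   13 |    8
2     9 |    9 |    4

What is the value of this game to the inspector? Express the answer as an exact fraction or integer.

46/9

Column s2 is strictly dominated by s3 for the inspectee (it gives the inspector more in every row).
The remaining 2×2 game on (1, 2) × (s1, s3) has no saddle point. Let the inspector play 1 with probability p; indifference gives −5p + 9(1−p) = 8p + 4(1−p), so p = 5/18.
Similarly the inspectee's optimal q on s1 is 2/9, and the value is -5·(2/9) + (8)·(7/9) = 46/9.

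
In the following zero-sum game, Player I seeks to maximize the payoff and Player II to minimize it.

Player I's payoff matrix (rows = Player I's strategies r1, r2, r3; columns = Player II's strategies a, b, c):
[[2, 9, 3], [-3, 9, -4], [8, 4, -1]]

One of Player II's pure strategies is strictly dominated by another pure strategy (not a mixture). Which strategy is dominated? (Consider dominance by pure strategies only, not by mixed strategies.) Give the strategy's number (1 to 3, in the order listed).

Player II prefers columns that give Player I less. Compare b with c: 3 < 9, -4 < 9, -1 < 4.
So c strictly dominates b for Player II; b is strictly dominated.

2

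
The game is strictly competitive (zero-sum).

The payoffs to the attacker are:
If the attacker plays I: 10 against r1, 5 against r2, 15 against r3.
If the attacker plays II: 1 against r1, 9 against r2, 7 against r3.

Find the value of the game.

85/13

Column r3 is strictly dominated by r1 for the defender (it gives the attacker more in every row).
The remaining 2×2 game on (I, II) × (r1, r2) has no saddle point. Let the attacker play I with probability p; indifference gives 10p + (1−p) = 5p + 9(1−p), so p = 8/13.
Similarly the defender's optimal q on r1 is 4/13, and the value is 10·(4/13) + (5)·(9/13) = 85/13.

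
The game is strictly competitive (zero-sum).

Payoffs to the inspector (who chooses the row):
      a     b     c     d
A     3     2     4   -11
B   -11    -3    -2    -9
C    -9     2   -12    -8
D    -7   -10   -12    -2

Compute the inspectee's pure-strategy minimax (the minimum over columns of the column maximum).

The worst case (largest entry) in each column is a: 3, b: 2, c: 4, d: -2.
The best (smallest) of these is -2.

-2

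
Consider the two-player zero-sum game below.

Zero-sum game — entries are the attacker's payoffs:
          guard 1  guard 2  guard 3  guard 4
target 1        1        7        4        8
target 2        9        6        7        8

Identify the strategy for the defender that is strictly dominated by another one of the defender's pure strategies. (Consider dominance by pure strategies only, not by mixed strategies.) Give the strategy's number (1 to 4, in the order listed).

4

The defender prefers columns that give the attacker less. Compare guard 4 with guard 2: 7 < 8, 6 < 8.
So guard 2 strictly dominates guard 4 for the defender; guard 4 is strictly dominated.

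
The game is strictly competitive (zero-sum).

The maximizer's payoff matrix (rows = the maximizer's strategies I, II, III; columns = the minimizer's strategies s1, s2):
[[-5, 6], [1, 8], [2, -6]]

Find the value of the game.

Row I is strictly dominated by row II, so the maximizer never plays it.
The remaining 2×2 game on (II, III) × (s1, s2) has no saddle point. Let the maximizer play II with probability p; indifference gives p + 2(1−p) = 8p − 6(1−p), so p = 8/15.
Similarly the minimizer's optimal q on s1 is 14/15, and the value is 1·(14/15) + (8)·(1/15) = 22/15.

22/15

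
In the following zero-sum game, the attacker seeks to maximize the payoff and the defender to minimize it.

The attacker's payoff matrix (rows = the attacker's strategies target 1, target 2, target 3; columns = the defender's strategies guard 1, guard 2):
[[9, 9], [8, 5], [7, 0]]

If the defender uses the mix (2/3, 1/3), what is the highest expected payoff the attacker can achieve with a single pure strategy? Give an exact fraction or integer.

9

target 1: (9)·(2/3) + (9)·(1/3) = 9.
target 2: (8)·(2/3) + (5)·(1/3) = 7.
target 3: (7)·(2/3) + (0)·(1/3) = 14/3.
The best pure response is target 1 with expected payoff 9.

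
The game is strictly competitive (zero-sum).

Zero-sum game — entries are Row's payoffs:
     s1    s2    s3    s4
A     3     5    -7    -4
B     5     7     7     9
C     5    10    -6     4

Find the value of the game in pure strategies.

5

Row minima: -7, 5, -6 → Row's maximin is 5.
Column maxima: 5, 10, 7, 9 → Column's minimax is 5.
They coincide at (B, s1), so the value is 5.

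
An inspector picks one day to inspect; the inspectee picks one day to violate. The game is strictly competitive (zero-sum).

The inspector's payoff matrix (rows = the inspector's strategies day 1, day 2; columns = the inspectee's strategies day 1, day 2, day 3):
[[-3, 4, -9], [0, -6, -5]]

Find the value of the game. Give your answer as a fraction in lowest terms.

-37/7

Column day 1 is strictly dominated by day 3 for the inspectee (it gives the inspector more in every row).
The remaining 2×2 game on (day 1, day 2) × (day 2, day 3) has no saddle point. Let the inspector play day 1 with probability p; indifference gives 4p − 6(1−p) = −9p − 5(1−p), so p = 1/14.
Similarly the inspectee's optimal q on day 2 is 2/7, and the value is 4·(2/7) + (-9)·(5/7) = -37/7.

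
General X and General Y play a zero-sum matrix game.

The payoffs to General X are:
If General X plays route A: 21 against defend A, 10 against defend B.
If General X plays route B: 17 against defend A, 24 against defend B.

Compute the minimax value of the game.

Row minima are 10 and 17, so General X's maximin is 17; column maxima are 21 and 24, so General Y's minimax is 21. These differ, so the equilibrium is in mixed strategies.
Let General X play route A with probability p. General Y is indifferent when 21p + 17(1−p) = 10p + 24(1−p), giving p = 7/18.
Let General Y play defend A with probability q. General X is indifferent when 21q + 10(1−q) = 17q + 24(1−q), giving q = 7/9.
The value is 21·(7/9) + (10)·(2/9) = 167/9.

167/9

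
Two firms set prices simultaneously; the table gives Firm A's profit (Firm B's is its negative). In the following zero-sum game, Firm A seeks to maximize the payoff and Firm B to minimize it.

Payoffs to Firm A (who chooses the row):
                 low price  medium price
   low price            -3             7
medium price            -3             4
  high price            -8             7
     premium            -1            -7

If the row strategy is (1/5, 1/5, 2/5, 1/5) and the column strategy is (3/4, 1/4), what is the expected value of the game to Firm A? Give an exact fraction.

-51/20

Against (3/4, 1/4), each row's expected payoff is low price: -1/2; medium price: -5/4; high price: -17/4; premium: -5/2.
Taking the (1/5, 1/5, 2/5, 1/5)-weighted average: (1/5)·(-1/2) + (1/5)·(-5/4) + (2/5)·(-17/4) + (1/5)·(-5/2) = -51/20.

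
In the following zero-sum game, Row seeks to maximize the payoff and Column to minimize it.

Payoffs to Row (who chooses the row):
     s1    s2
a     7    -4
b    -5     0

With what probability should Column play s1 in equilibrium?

Row minima are -4 and -5, so Row's maximin is -4; column maxima are 7 and 0, so Column's minimax is 0. These differ, so the equilibrium is in mixed strategies.
Let Column play s1 with probability q. Row is indifferent when 7q − 4(1−q) = −5q, giving q = 1/4.

1/4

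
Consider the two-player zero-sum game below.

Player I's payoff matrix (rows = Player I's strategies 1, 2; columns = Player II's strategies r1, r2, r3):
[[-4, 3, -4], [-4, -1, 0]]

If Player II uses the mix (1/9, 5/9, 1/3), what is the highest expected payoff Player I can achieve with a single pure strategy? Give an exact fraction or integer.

1: (-4)·(1/9) + (3)·(5/9) + (-4)·(1/3) = -1/9.
2: (-4)·(1/9) + (-1)·(5/9) + (0)·(1/3) = -1.
The best pure response is 1 with expected payoff -1/9.

-1/9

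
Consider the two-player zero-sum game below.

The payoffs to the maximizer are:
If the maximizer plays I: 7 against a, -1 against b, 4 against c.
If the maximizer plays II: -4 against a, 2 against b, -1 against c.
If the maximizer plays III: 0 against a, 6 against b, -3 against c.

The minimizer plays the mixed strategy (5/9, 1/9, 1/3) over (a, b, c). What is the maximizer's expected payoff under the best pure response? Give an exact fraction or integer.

I: (7)·(5/9) + (-1)·(1/9) + (4)·(1/3) = 46/9.
II: (-4)·(5/9) + (2)·(1/9) + (-1)·(1/3) = -7/3.
III: (0)·(5/9) + (6)·(1/9) + (-3)·(1/3) = -1/3.
The best pure response is I with expected payoff 46/9.

46/9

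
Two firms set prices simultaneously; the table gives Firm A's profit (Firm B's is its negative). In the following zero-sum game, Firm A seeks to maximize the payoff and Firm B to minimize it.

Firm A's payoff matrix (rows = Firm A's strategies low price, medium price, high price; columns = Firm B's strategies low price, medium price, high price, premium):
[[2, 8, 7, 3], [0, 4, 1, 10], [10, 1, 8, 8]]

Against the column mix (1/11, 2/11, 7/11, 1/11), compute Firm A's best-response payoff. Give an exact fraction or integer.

76/11

low price: (2)·(1/11) + (8)·(2/11) + (7)·(7/11) + (3)·(1/11) = 70/11.
medium price: (0)·(1/11) + (4)·(2/11) + (1)·(7/11) + (10)·(1/11) = 25/11.
high price: (10)·(1/11) + (1)·(2/11) + (8)·(7/11) + (8)·(1/11) = 76/11.
The best pure response is high price with expected payoff 76/11.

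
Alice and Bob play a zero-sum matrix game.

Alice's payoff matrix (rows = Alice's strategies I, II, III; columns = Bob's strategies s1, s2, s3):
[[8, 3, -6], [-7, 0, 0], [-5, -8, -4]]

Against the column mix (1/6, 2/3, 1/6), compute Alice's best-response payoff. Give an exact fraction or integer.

7/3

I: (8)·(1/6) + (3)·(2/3) + (-6)·(1/6) = 7/3.
II: (-7)·(1/6) + (0)·(2/3) + (0)·(1/6) = -7/6.
III: (-5)·(1/6) + (-8)·(2/3) + (-4)·(1/6) = -41/6.
The best pure response is I with expected payoff 7/3.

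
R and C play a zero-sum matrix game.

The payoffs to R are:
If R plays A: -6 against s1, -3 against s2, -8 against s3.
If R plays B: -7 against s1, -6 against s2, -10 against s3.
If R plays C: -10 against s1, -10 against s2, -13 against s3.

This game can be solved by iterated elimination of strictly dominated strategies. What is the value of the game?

Column s2 is strictly dominated by s3 for C (-8<-3, -10<-6, -13<-10); eliminate s2.
Column s1 is strictly dominated by s3 for C (-8<-6, -10<-7, -13<-10); eliminate s1.
Row C is strictly dominated by row A (-8>-13); eliminate C.
Row B is strictly dominated by row A (-8>-10); eliminate B.
Only (A, s3) remains, with payoff -8.

-8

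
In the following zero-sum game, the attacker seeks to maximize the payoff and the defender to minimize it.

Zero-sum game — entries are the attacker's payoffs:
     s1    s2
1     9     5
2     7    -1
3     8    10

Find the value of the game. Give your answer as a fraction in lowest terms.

Row 2 is strictly dominated by row 1, so the attacker never plays it.
The remaining 2×2 game on (1, 3) × (s1, s2) has no saddle point. Let the attacker play 1 with probability p; indifference gives 9p + 8(1−p) = 5p + 10(1−p), so p = 1/3.
Similarly the defender's optimal q on s1 is 5/6, and the value is 9·(5/6) + (5)·(1/6) = 25/3.

25/3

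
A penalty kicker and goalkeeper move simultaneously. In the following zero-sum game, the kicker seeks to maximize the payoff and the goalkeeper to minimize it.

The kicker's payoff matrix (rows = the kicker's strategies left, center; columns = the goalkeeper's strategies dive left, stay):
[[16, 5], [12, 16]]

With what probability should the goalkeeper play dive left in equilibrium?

Row minima are 5 and 12, so the kicker's maximin is 12; column maxima are 16 and 16, so the goalkeeper's minimax is 16. These differ, so the equilibrium is in mixed strategies.
Let the goalkeeper play dive left with probability q. The kicker is indifferent when 16q + 5(1−q) = 12q + 16(1−q), giving q = 11/15.

11/15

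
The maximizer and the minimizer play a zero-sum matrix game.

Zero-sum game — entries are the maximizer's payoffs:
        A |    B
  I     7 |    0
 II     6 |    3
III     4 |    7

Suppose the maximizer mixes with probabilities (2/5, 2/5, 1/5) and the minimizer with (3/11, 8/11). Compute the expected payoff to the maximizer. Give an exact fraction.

Against (3/11, 8/11), each row's expected payoff is I: 21/11; II: 42/11; III: 68/11.
Taking the (2/5, 2/5, 1/5)-weighted average: (2/5)·(21/11) + (2/5)·(42/11) + (1/5)·(68/11) = 194/55.

194/55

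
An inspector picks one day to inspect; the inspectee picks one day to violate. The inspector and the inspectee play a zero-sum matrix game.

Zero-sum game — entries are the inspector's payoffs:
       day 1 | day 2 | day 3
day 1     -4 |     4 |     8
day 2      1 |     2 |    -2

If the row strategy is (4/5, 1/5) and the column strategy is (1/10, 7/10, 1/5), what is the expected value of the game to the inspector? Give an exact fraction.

Against (1/10, 7/10, 1/5), each row's expected payoff is day 1: 4; day 2: 11/10.
Taking the (4/5, 1/5)-weighted average: (4/5)·(4) + (1/5)·(11/10) = 171/50.

171/50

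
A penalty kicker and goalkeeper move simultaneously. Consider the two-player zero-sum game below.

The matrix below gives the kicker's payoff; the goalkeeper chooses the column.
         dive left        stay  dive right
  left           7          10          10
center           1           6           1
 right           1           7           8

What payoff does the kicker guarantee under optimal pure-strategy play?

7

Row minima: 7, 1, 1 → the kicker's maximin is 7.
Column maxima: 7, 10, 10 → the goalkeeper's minimax is 7.
They coincide at (left, dive left), so the value is 7.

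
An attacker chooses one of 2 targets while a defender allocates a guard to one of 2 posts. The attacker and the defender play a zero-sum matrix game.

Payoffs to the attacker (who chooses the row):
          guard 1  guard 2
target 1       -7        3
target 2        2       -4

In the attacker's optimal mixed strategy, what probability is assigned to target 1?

Row minima are -7 and -4, so the attacker's maximin is -4; column maxima are 2 and 3, so the defender's minimax is 2. These differ, so the equilibrium is in mixed strategies.
Let the attacker play target 1 with probability p. The defender is indifferent when −7p + 2(1−p) = 3p − 4(1−p), giving p = 3/8.

3/8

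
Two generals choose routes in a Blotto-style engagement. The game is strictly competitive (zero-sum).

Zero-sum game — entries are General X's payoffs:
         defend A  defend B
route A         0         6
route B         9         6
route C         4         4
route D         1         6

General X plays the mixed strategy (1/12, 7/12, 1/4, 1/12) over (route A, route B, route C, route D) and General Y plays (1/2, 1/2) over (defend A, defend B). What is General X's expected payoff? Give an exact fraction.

Against (1/2, 1/2), each row's expected payoff is route A: 3; route B: 15/2; route C: 4; route D: 7/2.
Taking the (1/12, 7/12, 1/4, 1/12)-weighted average: (1/12)·(3) + (7/12)·(15/2) + (1/4)·(4) + (1/12)·(7/2) = 71/12.

71/12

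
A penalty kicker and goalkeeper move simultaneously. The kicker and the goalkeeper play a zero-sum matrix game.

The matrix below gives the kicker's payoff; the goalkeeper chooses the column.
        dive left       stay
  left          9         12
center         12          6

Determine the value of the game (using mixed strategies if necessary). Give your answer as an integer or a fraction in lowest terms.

10

Row minima are 9 and 6, so the kicker's maximin is 9; column maxima are 12 and 12, so the goalkeeper's minimax is 12. These differ, so the equilibrium is in mixed strategies.
Let the kicker play left with probability p. The goalkeeper is indifferent when 9p + 12(1−p) = 12p + 6(1−p), giving p = 2/3.
Let the goalkeeper play dive left with probability q. The kicker is indifferent when 9q + 12(1−q) = 12q + 6(1−q), giving q = 2/3.
The value is 9·(2/3) + (12)·(1/3) = 10.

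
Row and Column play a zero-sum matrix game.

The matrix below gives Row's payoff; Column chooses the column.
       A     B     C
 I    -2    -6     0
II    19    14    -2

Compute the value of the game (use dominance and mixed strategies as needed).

Column A is strictly dominated by B for Column (it gives Row more in every row).
The remaining 2×2 game on (I, II) × (B, C) has no saddle point. Let Row play I with probability p; indifference gives −6p + 14(1−p) = −2(1−p), so p = 8/11.
Similarly Column's optimal q on B is 1/11, and the value is -6·(1/11) + (0)·(10/11) = -6/11.

-6/11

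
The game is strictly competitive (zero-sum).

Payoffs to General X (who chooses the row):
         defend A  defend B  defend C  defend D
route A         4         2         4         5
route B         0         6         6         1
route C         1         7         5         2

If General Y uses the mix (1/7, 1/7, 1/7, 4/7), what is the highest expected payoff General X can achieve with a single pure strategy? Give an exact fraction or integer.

route A: (4)·(1/7) + (2)·(1/7) + (4)·(1/7) + (5)·(4/7) = 30/7.
route B: (0)·(1/7) + (6)·(1/7) + (6)·(1/7) + (1)·(4/7) = 16/7.
route C: (1)·(1/7) + (7)·(1/7) + (5)·(1/7) + (2)·(4/7) = 3.
The best pure response is route A with expected payoff 30/7.

30/7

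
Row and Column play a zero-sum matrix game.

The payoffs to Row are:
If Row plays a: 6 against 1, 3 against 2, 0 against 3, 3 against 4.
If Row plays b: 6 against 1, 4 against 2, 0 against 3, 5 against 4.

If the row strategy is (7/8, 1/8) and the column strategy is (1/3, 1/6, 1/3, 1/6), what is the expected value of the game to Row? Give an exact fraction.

49/16

Against (1/3, 1/6, 1/3, 1/6), each row's expected payoff is a: 3; b: 7/2.
Taking the (7/8, 1/8)-weighted average: (7/8)·(3) + (1/8)·(7/2) = 49/16.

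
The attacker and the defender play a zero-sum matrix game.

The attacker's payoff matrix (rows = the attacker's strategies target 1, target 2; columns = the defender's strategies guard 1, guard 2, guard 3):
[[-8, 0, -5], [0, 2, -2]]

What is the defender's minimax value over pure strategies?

The worst case (largest entry) in each column is guard 1: 0, guard 2: 2, guard 3: -2.
The best (smallest) of these is -2.

-2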